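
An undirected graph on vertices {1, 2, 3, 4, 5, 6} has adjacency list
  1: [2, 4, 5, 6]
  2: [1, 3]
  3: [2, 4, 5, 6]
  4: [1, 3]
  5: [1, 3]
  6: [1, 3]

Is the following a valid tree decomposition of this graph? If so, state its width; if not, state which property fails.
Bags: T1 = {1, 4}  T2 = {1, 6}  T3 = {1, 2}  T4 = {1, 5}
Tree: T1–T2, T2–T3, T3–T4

No — vertex 3 appears in no bag.

A tree decomposition must satisfy three properties: every vertex lies in some bag; for every edge, both endpoints lie together in some bag; and for every vertex, the bags containing it form a connected subtree. Here vertex 3 appears in no bag, so the decomposition is invalid.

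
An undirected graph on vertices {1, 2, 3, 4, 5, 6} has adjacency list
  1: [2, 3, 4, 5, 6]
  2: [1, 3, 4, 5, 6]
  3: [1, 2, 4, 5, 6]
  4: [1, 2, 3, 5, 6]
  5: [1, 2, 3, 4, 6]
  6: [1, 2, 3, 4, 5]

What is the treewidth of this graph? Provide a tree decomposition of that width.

A single bag containing all 6 vertices is trivially a valid decomposition of width 5. On the other hand G contains the 6-clique {1, 2, 3, 4, 5, 6}. A clique must lie in a single bag of any decomposition, so no decomposition can have width below 5. The upper and lower bounds meet at 5, so that is the treewidth.

Treewidth 5.
One such decomposition:
Bags: B1 = {1, 2, 3, 4, 5, 6}
Tree: (single bag)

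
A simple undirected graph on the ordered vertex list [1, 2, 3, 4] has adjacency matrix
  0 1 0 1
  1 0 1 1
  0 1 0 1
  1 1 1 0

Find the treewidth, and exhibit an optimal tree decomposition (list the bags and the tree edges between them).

The largest bag has 3 vertices, giving width 2; this decomposition certifies tw(G) ≤ 2. For the lower bound, the 3 vertices {1, 2, 4} are pairwise adjacent, and any tree decomposition puts a clique entirely inside one bag — forcing width ≥ 2. Hence tw(G) = 2 exactly.

Treewidth 2.
One optimal decomposition is:
Bags: B1 = {2, 3, 4}  B2 = {1, 2, 4}
Tree: B1–B2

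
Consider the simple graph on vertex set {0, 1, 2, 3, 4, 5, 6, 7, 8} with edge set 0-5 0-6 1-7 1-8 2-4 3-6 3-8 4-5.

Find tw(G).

A width-1 tree decomposition is:
Bags: B1 = {2, 4}  B2 = {4, 5}  B3 = {0, 5}  B4 = {0, 6}  B5 = {3, 6}  B6 = {3, 8}  B7 = {1, 8}  B8 = {1, 7}
Tree: B1–B2, B2–B3, B3–B4, B4–B5, B5–B6, B6–B7, B7–B8
The largest bag has 2 vertices, giving width 1; this decomposition certifies tw(G) ≤ 1. Since G has at least one edge (e.g. 2–4), it is not an edgeless graph, so tw(G) ≥ 1. Combining the bounds, tw(G) = 1.

1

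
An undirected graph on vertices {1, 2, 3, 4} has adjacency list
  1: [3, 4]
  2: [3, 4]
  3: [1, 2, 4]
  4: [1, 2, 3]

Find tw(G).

A width-2 tree decomposition is:
Bags: B1 = {1, 3, 4}  B2 = {2, 3, 4}
Tree: B1–B2
Each bag holds 3 vertices, so the decomposition has width 2, which upper-bounds the treewidth. On the other hand G contains the 3-clique {1, 3, 4}. A clique must lie in a single bag of any decomposition, so no decomposition can have width below 2. Combining the bounds, tw(G) = 2.

2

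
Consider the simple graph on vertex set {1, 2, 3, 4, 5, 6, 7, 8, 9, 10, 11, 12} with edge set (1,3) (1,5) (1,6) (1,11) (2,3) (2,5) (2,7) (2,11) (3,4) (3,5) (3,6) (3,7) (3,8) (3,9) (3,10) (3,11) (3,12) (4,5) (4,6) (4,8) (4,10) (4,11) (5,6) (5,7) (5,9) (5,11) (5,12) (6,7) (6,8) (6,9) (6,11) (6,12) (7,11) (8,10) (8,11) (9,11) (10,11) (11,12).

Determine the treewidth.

4

A width-4 tree decomposition is:
Bags: B1 = {3, 5, 6, 9, 11}  B2 = {3, 4, 5, 6, 11}  B3 = {3, 5, 6, 7, 11}  B4 = {1, 3, 5, 6, 11}  B5 = {3, 5, 6, 11, 12}  B6 = {2, 3, 5, 7, 11}  B7 = {3, 4, 6, 8, 11}  B8 = {3, 4, 8, 10, 11}
Tree: B1–B2, B2–B3, B1–B4, B1–B5, B3–B6, B2–B7, B7–B8
Every bag has size at most 5, so the width is 5 − 1 = 4 and tw(G) ≤ 4. On the other hand G contains the 5-clique {3, 4, 8, 10, 11}. A clique must lie in a single bag of any decomposition, so no decomposition can have width below 4. The upper and lower bounds meet at 4, so that is the treewidth.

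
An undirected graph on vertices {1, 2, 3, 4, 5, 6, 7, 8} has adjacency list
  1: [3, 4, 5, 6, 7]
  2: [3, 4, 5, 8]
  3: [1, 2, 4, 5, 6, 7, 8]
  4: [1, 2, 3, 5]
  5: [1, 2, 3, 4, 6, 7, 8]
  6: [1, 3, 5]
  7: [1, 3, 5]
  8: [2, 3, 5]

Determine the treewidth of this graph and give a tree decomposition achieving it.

Each bag holds 4 vertices, so the decomposition has width 3, which upper-bounds the treewidth. On the other hand G contains the 4-clique {2, 3, 5, 8}. A clique must lie in a single bag of any decomposition, so no decomposition can have width below 3. The upper and lower bounds meet at 3, so that is the treewidth.

Treewidth 3.
Bags: B1 = {1, 3, 5, 6}  B2 = {1, 3, 4, 5}  B3 = {2, 3, 4, 5}  B4 = {2, 3, 5, 8}  B5 = {1, 3, 5, 7}
Tree: B1–B2, B2–B3, B3–B4, B2–B5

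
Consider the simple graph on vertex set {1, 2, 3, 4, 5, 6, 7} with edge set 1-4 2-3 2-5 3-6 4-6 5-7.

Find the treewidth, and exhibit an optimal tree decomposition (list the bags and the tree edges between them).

Each bag holds 2 vertices, so the decomposition has width 1, which upper-bounds the treewidth. Any graph with an edge has treewidth ≥ 1, and G has the edge 1–4. The upper and lower bounds meet at 1, so that is the treewidth.

Treewidth 1.
One optimal decomposition is:
Bags: B1 = {1, 4}  B2 = {4, 6}  B3 = {3, 6}  B4 = {2, 3}  B5 = {2, 5}  B6 = {5, 7}
Tree: B1–B2, B2–B3, B3–B4, B4–B5, B5–B6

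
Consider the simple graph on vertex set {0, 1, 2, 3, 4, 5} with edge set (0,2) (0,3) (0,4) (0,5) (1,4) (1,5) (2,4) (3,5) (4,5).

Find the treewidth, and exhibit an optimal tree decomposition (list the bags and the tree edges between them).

Treewidth 2.
One such decomposition:
Bags: B1 = {0, 3, 5}  B2 = {0, 4, 5}  B3 = {0, 2, 4}  B4 = {1, 4, 5}
Tree: B1–B2, B2–B3, B2–B4

Each bag holds 3 vertices, so the decomposition has width 2, which upper-bounds the treewidth. For the lower bound, the 3 vertices {0, 3, 5} are pairwise adjacent, and any tree decomposition puts a clique entirely inside one bag — forcing width ≥ 2. Combining the bounds, tw(G) = 2.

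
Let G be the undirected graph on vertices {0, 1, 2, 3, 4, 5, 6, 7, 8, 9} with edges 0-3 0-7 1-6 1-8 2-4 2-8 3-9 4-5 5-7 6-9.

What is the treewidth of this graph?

2

A width-2 tree decomposition is:
Bags: B1 = {3, 6, 9}  B2 = {0, 3, 6}  B3 = {0, 6, 7}  B4 = {5, 6, 7}  B5 = {4, 5, 6}  B6 = {2, 4, 6}  B7 = {2, 6, 8}  B8 = {1, 6, 8}
Tree: B1–B2, B2–B3, B3–B4, B4–B5, B5–B6, B6–B7, B7–B8
Each bag holds 3 vertices, so the decomposition has width 2, which upper-bounds the treewidth. For the lower bound, G contains the cycle 6–9–3–0–7–5–4–2–8–1–6, so G is not a forest; only forests have treewidth ≤ 1, hence tw(G) ≥ 2. Therefore the treewidth is 2.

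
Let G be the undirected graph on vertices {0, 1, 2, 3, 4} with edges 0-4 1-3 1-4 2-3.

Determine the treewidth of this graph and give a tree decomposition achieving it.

The largest bag has 2 vertices, giving width 1; this decomposition certifies tw(G) ≤ 1. G has an edge, so its treewidth is at least 1. Combining the bounds, tw(G) = 1.

Treewidth 1.
One such decomposition:
Bags: B1 = {2, 3}  B2 = {1, 3}  B3 = {1, 4}  B4 = {0, 4}
Tree: B1–B2, B2–B3, B3–B4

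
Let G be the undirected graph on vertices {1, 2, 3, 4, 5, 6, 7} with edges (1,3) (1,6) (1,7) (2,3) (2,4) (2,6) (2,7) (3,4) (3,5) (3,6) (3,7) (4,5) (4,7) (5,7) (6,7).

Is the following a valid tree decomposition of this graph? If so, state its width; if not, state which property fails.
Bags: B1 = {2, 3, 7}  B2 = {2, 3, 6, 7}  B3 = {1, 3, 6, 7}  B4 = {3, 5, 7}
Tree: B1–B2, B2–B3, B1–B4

No — vertex 4 appears in no bag.

A tree decomposition must satisfy three properties: every vertex lies in some bag; for every edge, both endpoints lie together in some bag; and for every vertex, the bags containing it form a connected subtree. Here vertex 4 appears in no bag, so the decomposition is invalid.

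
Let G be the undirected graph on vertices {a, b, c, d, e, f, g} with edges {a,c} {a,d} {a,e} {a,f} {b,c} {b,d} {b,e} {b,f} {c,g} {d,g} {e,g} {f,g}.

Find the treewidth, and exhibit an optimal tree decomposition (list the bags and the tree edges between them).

Treewidth 3.
Bags: B1 = {a, b, e, g}  B2 = {a, b, d, g}  B3 = {a, b, f, g}  B4 = {a, b, c, g}
Tree: B1–B2, B2–B3, B3–B4

Every bag has size at most 4, so the width is 4 − 1 = 3 and tw(G) ≤ 3. For the lower bound: the 4 vertex sets {a,e}, {d,g}, {b}, {f} are disjoint, each induces a connected subgraph, and every pair is joined by at least one edge of G. Contracting each set to a single vertex therefore yields K_{4} as a minor, and since treewidth is minor-monotone, tw(G) ≥ tw(K_{4}) = 3. Hence tw(G) = 3 exactly.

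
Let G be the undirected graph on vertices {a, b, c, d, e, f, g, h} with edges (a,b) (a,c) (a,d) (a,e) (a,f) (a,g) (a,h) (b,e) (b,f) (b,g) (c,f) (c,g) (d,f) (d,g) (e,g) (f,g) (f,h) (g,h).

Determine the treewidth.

3

A width-3 tree decomposition is:
Bags: B1 = {a, b, f, g}  B2 = {a, b, e, g}  B3 = {a, d, f, g}  B4 = {a, c, f, g}  B5 = {a, f, g, h}
Tree: B1–B2, B1–B3, B3–B4, B3–B5
Each bag holds 4 vertices, so the decomposition has width 3, which upper-bounds the treewidth. For the lower bound, the 4 vertices {a, b, e, g} are pairwise adjacent, and any tree decomposition puts a clique entirely inside one bag — forcing width ≥ 3. Hence tw(G) = 3 exactly.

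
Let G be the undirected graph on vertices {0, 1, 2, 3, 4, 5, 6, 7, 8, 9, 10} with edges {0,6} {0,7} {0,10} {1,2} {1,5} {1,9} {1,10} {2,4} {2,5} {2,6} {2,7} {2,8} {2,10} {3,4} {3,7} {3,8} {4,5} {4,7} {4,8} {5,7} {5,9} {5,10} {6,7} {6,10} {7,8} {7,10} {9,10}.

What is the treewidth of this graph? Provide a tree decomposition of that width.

Treewidth 3.
Bags: B1 = {2, 5, 7, 10}  B2 = {2, 4, 5, 7}  B3 = {2, 4, 7, 8}  B4 = {1, 2, 5, 10}  B5 = {1, 5, 9, 10}  B6 = {3, 4, 7, 8}  B7 = {2, 6, 7, 10}  B8 = {0, 6, 7, 10}
Tree: B1–B2, B2–B3, B1–B4, B4–B5, B3–B6, B1–B7, B7–B8

The largest bag has 4 vertices, giving width 3; this decomposition certifies tw(G) ≤ 3. For the lower bound, the 4 vertices {1, 5, 9, 10} are pairwise adjacent, and any tree decomposition puts a clique entirely inside one bag — forcing width ≥ 3. Combining the bounds, tw(G) = 3.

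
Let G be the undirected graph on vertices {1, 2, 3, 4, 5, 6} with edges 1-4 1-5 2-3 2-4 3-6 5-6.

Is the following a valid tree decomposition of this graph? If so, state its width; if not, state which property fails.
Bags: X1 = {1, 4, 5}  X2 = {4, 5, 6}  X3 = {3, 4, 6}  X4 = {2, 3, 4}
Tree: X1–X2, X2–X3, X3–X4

Vertex coverage: the bags together contain {1, 2, 3, 4, 5, 6}, the full vertex set. Edge coverage: each edge of G has both endpoints in at least one bag. Running intersection: for every vertex, the bags containing it form a connected subtree. All three properties hold, so this is a valid tree decomposition of width max|bag| − 1 = 2, and hence tw(G) ≤ 2.

Yes; width 2.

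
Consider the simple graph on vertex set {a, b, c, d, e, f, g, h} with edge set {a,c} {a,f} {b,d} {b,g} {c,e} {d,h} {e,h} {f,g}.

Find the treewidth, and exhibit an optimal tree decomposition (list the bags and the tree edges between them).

The largest bag has 3 vertices, giving width 2; this decomposition certifies tw(G) ≤ 2. For the lower bound, G contains the cycle a–c–e–h–d–b–g–f–a, so G is not a forest; only forests have treewidth ≤ 1, hence tw(G) ≥ 2. The upper and lower bounds meet at 2, so that is the treewidth.

Treewidth 2.
One optimal decomposition is:
Bags: B1 = {a, c, e}  B2 = {a, e, h}  B3 = {a, d, h}  B4 = {a, b, d}  B5 = {a, b, g}  B6 = {a, f, g}
Tree: B1–B2, B2–B3, B3–B4, B4–B5, B5–B6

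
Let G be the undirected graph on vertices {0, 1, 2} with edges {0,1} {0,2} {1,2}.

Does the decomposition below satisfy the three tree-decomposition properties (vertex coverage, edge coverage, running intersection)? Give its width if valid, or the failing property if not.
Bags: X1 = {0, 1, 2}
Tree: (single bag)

Vertex coverage: the bags together contain {0, 1, 2}, the full vertex set. Edge coverage: each edge of G has both endpoints in at least one bag. Running intersection: for every vertex, the bags containing it form a connected subtree. All three properties hold, so this is a valid tree decomposition of width max|bag| − 1 = 2, and hence tw(G) ≤ 2.

Yes; width 2.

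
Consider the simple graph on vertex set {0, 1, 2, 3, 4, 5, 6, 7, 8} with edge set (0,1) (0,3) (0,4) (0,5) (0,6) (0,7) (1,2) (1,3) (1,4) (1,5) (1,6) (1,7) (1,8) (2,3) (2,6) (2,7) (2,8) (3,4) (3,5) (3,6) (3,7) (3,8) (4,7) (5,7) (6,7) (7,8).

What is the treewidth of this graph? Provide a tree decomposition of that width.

Treewidth 4.
Bags: B1 = {0, 1, 3, 6, 7}  B2 = {0, 1, 3, 4, 7}  B3 = {1, 2, 3, 6, 7}  B4 = {0, 1, 3, 5, 7}  B5 = {1, 2, 3, 7, 8}
Tree: B1–B2, B1–B3, B1–B4, B3–B5

The largest bag has 5 vertices, giving width 4; this decomposition certifies tw(G) ≤ 4. On the other hand G contains the 5-clique {0, 1, 3, 4, 7}. A clique must lie in a single bag of any decomposition, so no decomposition can have width below 4. The upper and lower bounds meet at 4, so that is the treewidth.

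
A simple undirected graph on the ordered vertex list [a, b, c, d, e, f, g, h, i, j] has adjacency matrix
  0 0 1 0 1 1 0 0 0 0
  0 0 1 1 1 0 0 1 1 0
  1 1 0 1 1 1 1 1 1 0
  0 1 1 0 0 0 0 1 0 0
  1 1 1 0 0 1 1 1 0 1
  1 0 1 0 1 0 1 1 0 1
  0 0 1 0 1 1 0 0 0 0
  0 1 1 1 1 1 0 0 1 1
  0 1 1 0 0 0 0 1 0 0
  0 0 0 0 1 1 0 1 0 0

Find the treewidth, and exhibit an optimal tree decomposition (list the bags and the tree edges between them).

Treewidth 3.
Bags: B1 = {c, e, f, h}  B2 = {b, c, e, h}  B3 = {b, c, d, h}  B4 = {a, c, e, f}  B5 = {b, c, h, i}  B6 = {c, e, f, g}  B7 = {e, f, h, j}
Tree: B1–B2, B2–B3, B1–B4, B3–B5, B4–B6, B1–B7

Each bag holds 4 vertices, so the decomposition has width 3, which upper-bounds the treewidth. For the lower bound, the 4 vertices {e, f, h, j} are pairwise adjacent, and any tree decomposition puts a clique entirely inside one bag — forcing width ≥ 3. The upper and lower bounds meet at 3, so that is the treewidth.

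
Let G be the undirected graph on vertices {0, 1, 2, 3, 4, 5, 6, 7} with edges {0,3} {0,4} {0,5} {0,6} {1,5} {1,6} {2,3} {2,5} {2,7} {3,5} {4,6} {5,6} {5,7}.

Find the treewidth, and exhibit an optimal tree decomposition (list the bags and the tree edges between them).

The largest bag has 3 vertices, giving width 2; this decomposition certifies tw(G) ≤ 2. On the other hand G contains the 3-clique {0, 4, 6}. A clique must lie in a single bag of any decomposition, so no decomposition can have width below 2. The upper and lower bounds meet at 2, so that is the treewidth.

Treewidth 2.
One such decomposition:
Bags: B1 = {2, 3, 5}  B2 = {0, 3, 5}  B3 = {0, 5, 6}  B4 = {1, 5, 6}  B5 = {2, 5, 7}  B6 = {0, 4, 6}
Tree: B1–B2, B2–B3, B3–B4, B1–B5, B3–B6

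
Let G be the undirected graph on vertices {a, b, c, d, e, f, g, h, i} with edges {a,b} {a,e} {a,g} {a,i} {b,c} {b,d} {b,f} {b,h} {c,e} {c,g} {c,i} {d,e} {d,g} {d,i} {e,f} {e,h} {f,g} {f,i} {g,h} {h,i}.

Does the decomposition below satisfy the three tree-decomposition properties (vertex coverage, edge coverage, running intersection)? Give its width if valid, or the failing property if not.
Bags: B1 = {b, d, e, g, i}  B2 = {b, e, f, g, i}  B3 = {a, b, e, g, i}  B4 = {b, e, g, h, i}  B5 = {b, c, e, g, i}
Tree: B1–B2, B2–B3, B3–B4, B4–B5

Every vertex of G appears in some bag (union = {a, b, c, d, e, f, g, h, i}); every edge is covered by a bag; and for each vertex v the set of bags containing v is connected in the bag tree. The decomposition is therefore valid. The largest bag has 5 vertices, so the width is 4.

Yes; width 4.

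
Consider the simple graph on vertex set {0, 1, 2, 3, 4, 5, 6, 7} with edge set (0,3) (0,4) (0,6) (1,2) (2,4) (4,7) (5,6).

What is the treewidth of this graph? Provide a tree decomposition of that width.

Treewidth 1.
One such decomposition:
Bags: B1 = {4, 7}  B2 = {0, 4}  B3 = {2, 4}  B4 = {1, 2}  B5 = {0, 3}  B6 = {0, 6}  B7 = {5, 6}
Tree: B1–B2, B1–B3, B3–B4, B2–B5, B2–B6, B6–B7

Each bag holds 2 vertices, so the decomposition has width 1, which upper-bounds the treewidth. G has an edge, so its treewidth is at least 1. Hence tw(G) = 1 exactly.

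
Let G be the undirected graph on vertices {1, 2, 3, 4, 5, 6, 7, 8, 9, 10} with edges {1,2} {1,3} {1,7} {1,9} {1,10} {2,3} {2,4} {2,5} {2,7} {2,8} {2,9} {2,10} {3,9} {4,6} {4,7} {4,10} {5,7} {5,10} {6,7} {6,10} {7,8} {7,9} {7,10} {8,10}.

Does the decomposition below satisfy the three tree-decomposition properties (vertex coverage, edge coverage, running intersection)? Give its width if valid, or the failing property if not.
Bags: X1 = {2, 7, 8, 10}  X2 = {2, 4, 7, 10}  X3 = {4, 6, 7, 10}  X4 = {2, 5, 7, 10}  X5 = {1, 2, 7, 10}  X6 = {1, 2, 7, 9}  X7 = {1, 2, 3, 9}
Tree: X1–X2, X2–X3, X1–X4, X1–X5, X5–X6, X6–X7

Yes; width 3.

Checking the three conditions: (i) the bags cover all of {1, 2, 3, 4, 5, 6, 7, 8, 9, 10}; (ii) for each edge, some bag contains both endpoints; (iii) the bags containing any fixed vertex form a subtree. All hold, so the decomposition is valid with width 4 − 1 = 3.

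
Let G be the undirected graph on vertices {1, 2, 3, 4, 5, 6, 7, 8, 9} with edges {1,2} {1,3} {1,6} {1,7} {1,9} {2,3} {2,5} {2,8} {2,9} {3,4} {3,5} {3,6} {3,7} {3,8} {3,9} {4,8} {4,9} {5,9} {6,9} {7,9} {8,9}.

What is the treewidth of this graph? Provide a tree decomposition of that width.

Every bag has size at most 4, so the width is 4 − 1 = 3 and tw(G) ≤ 3. For the lower bound, the 4 vertices {2, 3, 8, 9} are pairwise adjacent, and any tree decomposition puts a clique entirely inside one bag — forcing width ≥ 3. The upper and lower bounds meet at 3, so that is the treewidth.

Treewidth 3.
One optimal decomposition is:
Bags: B1 = {2, 3, 8, 9}  B2 = {2, 3, 5, 9}  B3 = {1, 2, 3, 9}  B4 = {1, 3, 6, 9}  B5 = {1, 3, 7, 9}  B6 = {3, 4, 8, 9}
Tree: B1–B2, B1–B3, B3–B4, B3–B5, B1–B6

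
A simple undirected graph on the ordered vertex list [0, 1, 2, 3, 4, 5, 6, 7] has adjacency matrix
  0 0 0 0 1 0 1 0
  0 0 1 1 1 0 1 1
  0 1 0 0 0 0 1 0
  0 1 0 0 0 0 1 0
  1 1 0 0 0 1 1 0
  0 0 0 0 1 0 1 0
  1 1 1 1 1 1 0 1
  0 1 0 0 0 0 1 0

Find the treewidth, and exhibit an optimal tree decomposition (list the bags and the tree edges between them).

The largest bag has 3 vertices, giving width 2; this decomposition certifies tw(G) ≤ 2. Conversely, {0, 4, 6} is a clique of size 3, and the vertices of any clique must share a bag in every tree decomposition; so some bag has ≥ 3 vertices and tw(G) ≥ 2. The upper and lower bounds meet at 2, so that is the treewidth.

Treewidth 2.
One such decomposition:
Bags: B1 = {1, 4, 6}  B2 = {4, 5, 6}  B3 = {1, 3, 6}  B4 = {1, 6, 7}  B5 = {1, 2, 6}  B6 = {0, 4, 6}
Tree: B1–B2, B1–B3, B1–B4, B4–B5, B1–B6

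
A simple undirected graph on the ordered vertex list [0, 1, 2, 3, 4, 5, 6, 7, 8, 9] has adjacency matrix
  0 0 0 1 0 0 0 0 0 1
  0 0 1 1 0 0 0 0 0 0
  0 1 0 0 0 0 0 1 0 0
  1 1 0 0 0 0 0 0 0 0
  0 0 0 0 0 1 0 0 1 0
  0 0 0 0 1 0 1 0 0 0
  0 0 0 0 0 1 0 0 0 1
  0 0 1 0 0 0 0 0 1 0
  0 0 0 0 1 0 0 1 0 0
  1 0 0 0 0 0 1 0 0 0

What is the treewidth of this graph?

2

A width-2 tree decomposition is:
Bags: B1 = {0, 1, 3}  B2 = {0, 1, 9}  B3 = {1, 6, 9}  B4 = {1, 5, 6}  B5 = {1, 4, 5}  B6 = {1, 4, 8}  B7 = {1, 7, 8}  B8 = {1, 2, 7}
Tree: B1–B2, B2–B3, B3–B4, B4–B5, B5–B6, B6–B7, B7–B8
Every bag has size at most 3, so the width is 3 − 1 = 2 and tw(G) ≤ 2. Since 1–3–0–9–6–5–4–8–7–2–1 is a cycle in G, G is not acyclic. Forests are exactly the graphs of treewidth ≤ 1, so tw(G) ≥ 2. Hence tw(G) = 2 exactly.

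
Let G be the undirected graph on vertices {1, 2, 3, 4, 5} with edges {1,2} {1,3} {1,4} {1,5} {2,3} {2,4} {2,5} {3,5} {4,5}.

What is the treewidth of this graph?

3

A width-3 tree decomposition is:
Bags: B1 = {1, 2, 3, 5}  B2 = {1, 2, 4, 5}
Tree: B1–B2
The largest bag has 4 vertices, giving width 3; this decomposition certifies tw(G) ≤ 3. On the other hand G contains the 4-clique {1, 2, 3, 5}. A clique must lie in a single bag of any decomposition, so no decomposition can have width below 3. The upper and lower bounds meet at 3, so that is the treewidth.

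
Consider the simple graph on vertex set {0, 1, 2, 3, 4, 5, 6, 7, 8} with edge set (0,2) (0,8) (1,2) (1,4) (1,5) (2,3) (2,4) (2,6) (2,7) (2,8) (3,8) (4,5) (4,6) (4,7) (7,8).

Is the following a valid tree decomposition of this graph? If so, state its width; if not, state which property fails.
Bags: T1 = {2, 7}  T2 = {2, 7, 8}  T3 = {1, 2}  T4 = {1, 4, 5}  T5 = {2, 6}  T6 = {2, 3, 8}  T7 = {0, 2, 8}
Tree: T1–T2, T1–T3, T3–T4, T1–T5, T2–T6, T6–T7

A tree decomposition must satisfy three properties: every vertex lies in some bag; for every edge, both endpoints lie together in some bag; and for every vertex, the bags containing it form a connected subtree. Here edge (4,2) lies in no bag, so the decomposition is invalid.

No — edge (4,2) lies in no bag.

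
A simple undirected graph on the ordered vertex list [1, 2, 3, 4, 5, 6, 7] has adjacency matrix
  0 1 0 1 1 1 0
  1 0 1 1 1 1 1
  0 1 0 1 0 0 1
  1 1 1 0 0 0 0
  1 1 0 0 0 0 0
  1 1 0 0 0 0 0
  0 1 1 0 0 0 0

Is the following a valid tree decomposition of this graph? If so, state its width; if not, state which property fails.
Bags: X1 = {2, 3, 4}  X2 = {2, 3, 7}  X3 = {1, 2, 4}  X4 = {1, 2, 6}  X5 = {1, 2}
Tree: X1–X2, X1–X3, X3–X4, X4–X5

No — vertex 5 appears in no bag.

A tree decomposition must satisfy three properties: every vertex lies in some bag; for every edge, both endpoints lie together in some bag; and for every vertex, the bags containing it form a connected subtree. Here vertex 5 appears in no bag, so the decomposition is invalid.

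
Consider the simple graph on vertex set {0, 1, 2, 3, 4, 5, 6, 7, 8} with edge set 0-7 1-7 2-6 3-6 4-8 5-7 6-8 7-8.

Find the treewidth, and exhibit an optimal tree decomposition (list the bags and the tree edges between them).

The largest bag has 2 vertices, giving width 1; this decomposition certifies tw(G) ≤ 1. Since G has at least one edge (e.g. 0–7), it is not an edgeless graph, so tw(G) ≥ 1. Therefore the treewidth is 1.

Treewidth 1.
Bags: B1 = {0, 7}  B2 = {1, 7}  B3 = {7, 8}  B4 = {4, 8}  B5 = {6, 8}  B6 = {2, 6}  B7 = {3, 6}  B8 = {5, 7}
Tree: B1–B2, B1–B3, B3–B4, B3–B5, B5–B6, B5–B7, B2–B8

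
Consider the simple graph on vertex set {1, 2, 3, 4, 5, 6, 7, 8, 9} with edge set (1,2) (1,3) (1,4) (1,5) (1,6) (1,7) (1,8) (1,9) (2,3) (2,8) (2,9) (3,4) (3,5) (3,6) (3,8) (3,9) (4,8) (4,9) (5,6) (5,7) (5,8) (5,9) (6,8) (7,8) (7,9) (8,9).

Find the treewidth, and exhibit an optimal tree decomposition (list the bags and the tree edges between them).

Every bag has size at most 5, so the width is 5 − 1 = 4 and tw(G) ≤ 4. For the lower bound, the 5 vertices {1, 2, 3, 8, 9} are pairwise adjacent, and any tree decomposition puts a clique entirely inside one bag — forcing width ≥ 4. The upper and lower bounds meet at 4, so that is the treewidth.

Treewidth 4.
Bags: B1 = {1, 3, 4, 8, 9}  B2 = {1, 3, 5, 8, 9}  B3 = {1, 2, 3, 8, 9}  B4 = {1, 3, 5, 6, 8}  B5 = {1, 5, 7, 8, 9}
Tree: B1–B2, B1–B3, B2–B4, B2–B5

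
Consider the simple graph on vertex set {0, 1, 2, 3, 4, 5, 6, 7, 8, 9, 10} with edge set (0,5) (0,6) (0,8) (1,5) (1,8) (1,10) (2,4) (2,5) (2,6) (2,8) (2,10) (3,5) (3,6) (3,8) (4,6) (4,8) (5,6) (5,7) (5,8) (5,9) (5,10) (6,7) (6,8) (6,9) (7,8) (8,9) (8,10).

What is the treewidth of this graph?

3

A width-3 tree decomposition is:
Bags: B1 = {2, 5, 8, 10}  B2 = {2, 5, 6, 8}  B3 = {2, 4, 6, 8}  B4 = {1, 5, 8, 10}  B5 = {5, 6, 8, 9}  B6 = {5, 6, 7, 8}  B7 = {3, 5, 6, 8}  B8 = {0, 5, 6, 8}
Tree: B1–B2, B2–B3, B1–B4, B2–B5, B5–B6, B6–B7, B2–B8
Every bag has size at most 4, so the width is 4 − 1 = 3 and tw(G) ≤ 3. On the other hand G contains the 4-clique {2, 4, 6, 8}. A clique must lie in a single bag of any decomposition, so no decomposition can have width below 3. The upper and lower bounds meet at 3, so that is the treewidth.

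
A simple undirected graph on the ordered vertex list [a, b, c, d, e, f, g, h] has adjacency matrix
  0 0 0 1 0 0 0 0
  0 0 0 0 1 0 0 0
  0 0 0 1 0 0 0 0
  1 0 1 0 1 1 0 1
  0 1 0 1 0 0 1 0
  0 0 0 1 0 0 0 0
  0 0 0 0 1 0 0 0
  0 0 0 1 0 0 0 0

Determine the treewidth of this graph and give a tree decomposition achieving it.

Treewidth 1.
Bags: B1 = {d, e}  B2 = {d, h}  B3 = {a, d}  B4 = {c, d}  B5 = {b, e}  B6 = {e, g}  B7 = {d, f}
Tree: B1–B2, B2–B3, B2–B4, B1–B5, B1–B6, B3–B7

Every bag has size at most 2, so the width is 2 − 1 = 1 and tw(G) ≤ 1. Since G has at least one edge (e.g. e–d), it is not an edgeless graph, so tw(G) ≥ 1. Hence tw(G) = 1 exactly.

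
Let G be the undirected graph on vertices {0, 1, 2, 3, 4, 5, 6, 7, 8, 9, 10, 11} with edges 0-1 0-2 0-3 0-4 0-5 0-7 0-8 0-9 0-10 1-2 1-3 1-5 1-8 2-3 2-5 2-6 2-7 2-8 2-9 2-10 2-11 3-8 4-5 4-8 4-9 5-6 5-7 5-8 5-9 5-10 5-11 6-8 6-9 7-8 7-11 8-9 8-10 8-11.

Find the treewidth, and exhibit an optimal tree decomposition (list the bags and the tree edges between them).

Each bag holds 5 vertices, so the decomposition has width 4, which upper-bounds the treewidth. On the other hand G contains the 5-clique {0, 1, 2, 3, 8}. A clique must lie in a single bag of any decomposition, so no decomposition can have width below 4. Combining the bounds, tw(G) = 4.

Treewidth 4.
Bags: B1 = {0, 2, 5, 7, 8}  B2 = {0, 2, 5, 8, 9}  B3 = {0, 1, 2, 5, 8}  B4 = {0, 4, 5, 8, 9}  B5 = {0, 2, 5, 8, 10}  B6 = {0, 1, 2, 3, 8}  B7 = {2, 5, 7, 8, 11}  B8 = {2, 5, 6, 8, 9}
Tree: B1–B2, B2–B3, B2–B4, B2–B5, B3–B6, B1–B7, B2–B8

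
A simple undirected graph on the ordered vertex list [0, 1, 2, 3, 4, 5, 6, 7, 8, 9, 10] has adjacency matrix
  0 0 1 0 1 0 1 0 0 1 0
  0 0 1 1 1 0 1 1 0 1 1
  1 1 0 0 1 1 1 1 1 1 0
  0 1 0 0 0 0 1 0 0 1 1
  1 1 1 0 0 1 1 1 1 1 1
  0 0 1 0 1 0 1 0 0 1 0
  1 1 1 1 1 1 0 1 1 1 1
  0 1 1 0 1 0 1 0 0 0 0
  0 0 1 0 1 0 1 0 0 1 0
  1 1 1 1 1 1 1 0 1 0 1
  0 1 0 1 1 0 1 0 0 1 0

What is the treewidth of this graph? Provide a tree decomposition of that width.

Each bag holds 5 vertices, so the decomposition has width 4, which upper-bounds the treewidth. On the other hand G contains the 5-clique {1, 3, 6, 9, 10}. A clique must lie in a single bag of any decomposition, so no decomposition can have width below 4. Therefore the treewidth is 4.

Treewidth 4.
One such decomposition:
Bags: B1 = {1, 4, 6, 9, 10}  B2 = {1, 2, 4, 6, 9}  B3 = {1, 3, 6, 9, 10}  B4 = {2, 4, 6, 8, 9}  B5 = {0, 2, 4, 6, 9}  B6 = {2, 4, 5, 6, 9}  B7 = {1, 2, 4, 6, 7}
Tree: B1–B2, B1–B3, B2–B4, B2–B5, B5–B6, B2–B7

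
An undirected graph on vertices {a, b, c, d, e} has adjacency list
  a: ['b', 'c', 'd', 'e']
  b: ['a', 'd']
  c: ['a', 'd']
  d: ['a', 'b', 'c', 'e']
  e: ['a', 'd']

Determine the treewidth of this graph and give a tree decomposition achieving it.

Treewidth 2.
Bags: B1 = {a, d, e}  B2 = {a, c, d}  B3 = {a, b, d}
Tree: B1–B2, B1–B3

The largest bag has 3 vertices, giving width 2; this decomposition certifies tw(G) ≤ 2. On the other hand G contains the 3-clique {a, d, e}. A clique must lie in a single bag of any decomposition, so no decomposition can have width below 2. Hence tw(G) = 2 exactly.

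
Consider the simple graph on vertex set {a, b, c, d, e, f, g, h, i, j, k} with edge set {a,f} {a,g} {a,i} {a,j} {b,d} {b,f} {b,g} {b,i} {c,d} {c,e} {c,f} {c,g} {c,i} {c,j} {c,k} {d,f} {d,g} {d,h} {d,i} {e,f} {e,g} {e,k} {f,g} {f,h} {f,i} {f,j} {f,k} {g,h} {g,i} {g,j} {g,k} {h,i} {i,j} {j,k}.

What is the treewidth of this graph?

A width-4 tree decomposition is:
Bags: B1 = {c, f, g, i, j}  B2 = {c, d, f, g, i}  B3 = {d, f, g, h, i}  B4 = {a, f, g, i, j}  B5 = {b, d, f, g, i}  B6 = {c, f, g, j, k}  B7 = {c, e, f, g, k}
Tree: B1–B2, B2–B3, B1–B4, B2–B5, B1–B6, B6–B7
Each bag holds 5 vertices, so the decomposition has width 4, which upper-bounds the treewidth. Conversely, {c, e, f, g, k} is a clique of size 5, and the vertices of any clique must share a bag in every tree decomposition; so some bag has ≥ 5 vertices and tw(G) ≥ 4. Combining the bounds, tw(G) = 4.

4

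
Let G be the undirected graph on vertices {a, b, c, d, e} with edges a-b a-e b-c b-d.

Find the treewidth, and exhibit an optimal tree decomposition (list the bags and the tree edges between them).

Treewidth 1.
Bags: B1 = {a, b}  B2 = {b, c}  B3 = {b, d}  B4 = {a, e}
Tree: B1–B2, B2–B3, B1–B4

Every bag has size at most 2, so the width is 2 − 1 = 1 and tw(G) ≤ 1. G has an edge, so its treewidth is at least 1. Therefore the treewidth is 1.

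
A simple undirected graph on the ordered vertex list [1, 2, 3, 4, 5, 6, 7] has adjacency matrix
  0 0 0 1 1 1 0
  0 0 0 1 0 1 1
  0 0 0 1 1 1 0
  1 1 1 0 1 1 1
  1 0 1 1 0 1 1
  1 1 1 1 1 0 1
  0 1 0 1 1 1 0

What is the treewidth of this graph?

A width-3 tree decomposition is:
Bags: B1 = {1, 4, 5, 6}  B2 = {4, 5, 6, 7}  B3 = {3, 4, 5, 6}  B4 = {2, 4, 6, 7}
Tree: B1–B2, B1–B3, B2–B4
Each bag holds 4 vertices, so the decomposition has width 3, which upper-bounds the treewidth. For the lower bound, the 4 vertices {2, 4, 6, 7} are pairwise adjacent, and any tree decomposition puts a clique entirely inside one bag — forcing width ≥ 3. Therefore the treewidth is 3.

3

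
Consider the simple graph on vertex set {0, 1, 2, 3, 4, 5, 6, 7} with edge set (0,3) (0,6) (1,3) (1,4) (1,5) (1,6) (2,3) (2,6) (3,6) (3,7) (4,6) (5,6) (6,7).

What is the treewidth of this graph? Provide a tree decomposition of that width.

Each bag holds 3 vertices, so the decomposition has width 2, which upper-bounds the treewidth. On the other hand G contains the 3-clique {0, 3, 6}. A clique must lie in a single bag of any decomposition, so no decomposition can have width below 2. Therefore the treewidth is 2.

Treewidth 2.
One such decomposition:
Bags: B1 = {2, 3, 6}  B2 = {0, 3, 6}  B3 = {1, 3, 6}  B4 = {1, 4, 6}  B5 = {1, 5, 6}  B6 = {3, 6, 7}
Tree: B1–B2, B1–B3, B3–B4, B3–B5, B2–B6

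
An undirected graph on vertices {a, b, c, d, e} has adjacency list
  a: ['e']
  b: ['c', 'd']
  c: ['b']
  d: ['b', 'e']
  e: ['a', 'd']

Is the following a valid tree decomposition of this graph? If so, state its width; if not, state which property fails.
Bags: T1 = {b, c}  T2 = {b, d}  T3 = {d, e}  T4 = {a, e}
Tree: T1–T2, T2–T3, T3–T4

Yes; width 1.

Checking the three conditions: (i) the bags cover all of {a, b, c, d, e}; (ii) for each edge, some bag contains both endpoints; (iii) the bags containing any fixed vertex form a subtree. All hold, so the decomposition is valid with width 2 − 1 = 1.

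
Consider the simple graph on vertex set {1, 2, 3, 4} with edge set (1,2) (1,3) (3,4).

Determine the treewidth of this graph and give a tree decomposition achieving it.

The largest bag has 2 vertices, giving width 1; this decomposition certifies tw(G) ≤ 1. Any graph with an edge has treewidth ≥ 1, and G has the edge 4–3. Therefore the treewidth is 1.

Treewidth 1.
Bags: B1 = {3, 4}  B2 = {1, 3}  B3 = {1, 2}
Tree: B1–B2, B2–B3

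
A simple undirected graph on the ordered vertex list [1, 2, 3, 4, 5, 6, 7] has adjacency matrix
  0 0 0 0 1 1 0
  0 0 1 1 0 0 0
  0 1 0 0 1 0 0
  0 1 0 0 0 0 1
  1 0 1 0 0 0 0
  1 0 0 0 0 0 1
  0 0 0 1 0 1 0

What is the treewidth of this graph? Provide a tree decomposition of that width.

Treewidth 2.
Bags: B1 = {1, 5, 6}  B2 = {3, 5, 6}  B3 = {2, 3, 6}  B4 = {2, 4, 6}  B5 = {4, 6, 7}
Tree: B1–B2, B2–B3, B3–B4, B4–B5

Each bag holds 3 vertices, so the decomposition has width 2, which upper-bounds the treewidth. The edges 6–1–5–3–2–4–7–6 form a cycle, so G is not a tree and its treewidth is at least 2. Hence tw(G) = 2 exactly.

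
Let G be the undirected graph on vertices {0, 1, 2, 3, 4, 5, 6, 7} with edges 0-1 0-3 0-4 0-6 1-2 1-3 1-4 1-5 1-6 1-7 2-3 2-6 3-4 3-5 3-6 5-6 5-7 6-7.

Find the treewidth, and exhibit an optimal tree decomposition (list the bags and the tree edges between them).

Treewidth 3.
One optimal decomposition is:
Bags: B1 = {1, 3, 5, 6}  B2 = {1, 5, 6, 7}  B3 = {0, 1, 3, 6}  B4 = {0, 1, 3, 4}  B5 = {1, 2, 3, 6}
Tree: B1–B2, B1–B3, B3–B4, B3–B5

Each bag holds 4 vertices, so the decomposition has width 3, which upper-bounds the treewidth. For the lower bound, the 4 vertices {0, 1, 3, 4} are pairwise adjacent, and any tree decomposition puts a clique entirely inside one bag — forcing width ≥ 3. Therefore the treewidth is 3.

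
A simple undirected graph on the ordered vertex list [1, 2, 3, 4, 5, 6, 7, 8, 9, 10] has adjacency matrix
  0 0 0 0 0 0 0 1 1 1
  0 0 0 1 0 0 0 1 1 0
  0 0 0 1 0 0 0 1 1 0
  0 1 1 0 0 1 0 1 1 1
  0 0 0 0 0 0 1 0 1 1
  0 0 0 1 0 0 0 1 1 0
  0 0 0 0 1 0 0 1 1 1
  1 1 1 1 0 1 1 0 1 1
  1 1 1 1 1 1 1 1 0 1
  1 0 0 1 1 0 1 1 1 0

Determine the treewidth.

A width-3 tree decomposition is:
Bags: B1 = {4, 8, 9, 10}  B2 = {1, 8, 9, 10}  B3 = {7, 8, 9, 10}  B4 = {3, 4, 8, 9}  B5 = {4, 6, 8, 9}  B6 = {5, 7, 9, 10}  B7 = {2, 4, 8, 9}
Tree: B1–B2, B1–B3, B1–B4, B1–B5, B3–B6, B1–B7
Every bag has size at most 4, so the width is 4 − 1 = 3 and tw(G) ≤ 3. Conversely, {1, 8, 9, 10} is a clique of size 4, and the vertices of any clique must share a bag in every tree decomposition; so some bag has ≥ 4 vertices and tw(G) ≥ 3. Hence tw(G) = 3 exactly.

3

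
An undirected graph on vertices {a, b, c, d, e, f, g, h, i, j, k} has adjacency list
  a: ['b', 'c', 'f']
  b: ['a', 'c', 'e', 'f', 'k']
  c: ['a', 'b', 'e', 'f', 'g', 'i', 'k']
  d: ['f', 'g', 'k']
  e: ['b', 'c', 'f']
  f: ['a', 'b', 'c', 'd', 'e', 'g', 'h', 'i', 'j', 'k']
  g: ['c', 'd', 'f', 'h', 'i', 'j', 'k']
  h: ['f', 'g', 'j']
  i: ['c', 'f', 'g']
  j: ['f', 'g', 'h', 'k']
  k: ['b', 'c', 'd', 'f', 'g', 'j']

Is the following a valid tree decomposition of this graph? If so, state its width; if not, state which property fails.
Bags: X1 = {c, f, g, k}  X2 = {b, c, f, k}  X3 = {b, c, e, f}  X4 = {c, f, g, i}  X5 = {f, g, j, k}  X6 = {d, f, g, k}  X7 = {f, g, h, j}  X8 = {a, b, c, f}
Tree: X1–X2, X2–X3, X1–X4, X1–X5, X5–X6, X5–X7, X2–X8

Yes; width 3.

Vertex coverage: the bags together contain {a, b, c, d, e, f, g, h, i, j, k}, the full vertex set. Edge coverage: each edge of G has both endpoints in at least one bag. Running intersection: for every vertex, the bags containing it form a connected subtree. All three properties hold, so this is a valid tree decomposition of width max|bag| − 1 = 3, and hence tw(G) ≤ 3.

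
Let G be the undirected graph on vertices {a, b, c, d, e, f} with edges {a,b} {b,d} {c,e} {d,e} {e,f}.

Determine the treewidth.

1

A width-1 tree decomposition is:
Bags: B1 = {c, e}  B2 = {d, e}  B3 = {e, f}  B4 = {b, d}  B5 = {a, b}
Tree: B1–B2, B1–B3, B2–B4, B4–B5
Every bag has size at most 2, so the width is 2 − 1 = 1 and tw(G) ≤ 1. Since G has at least one edge (e.g. c–e), it is not an edgeless graph, so tw(G) ≥ 1. Combining the bounds, tw(G) = 1.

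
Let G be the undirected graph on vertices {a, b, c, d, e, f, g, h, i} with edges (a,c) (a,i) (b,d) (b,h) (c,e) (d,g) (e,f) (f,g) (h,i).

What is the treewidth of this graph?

2

A width-2 tree decomposition is:
Bags: B1 = {d, f, g}  B2 = {b, d, f}  B3 = {b, f, h}  B4 = {f, h, i}  B5 = {a, f, i}  B6 = {a, c, f}  B7 = {c, e, f}
Tree: B1–B2, B2–B3, B3–B4, B4–B5, B5–B6, B6–B7
The largest bag has 3 vertices, giving width 2; this decomposition certifies tw(G) ≤ 2. The edges f–g–d–b–h–i–a–c–e–f form a cycle, so G is not a tree and its treewidth is at least 2. Therefore the treewidth is 2.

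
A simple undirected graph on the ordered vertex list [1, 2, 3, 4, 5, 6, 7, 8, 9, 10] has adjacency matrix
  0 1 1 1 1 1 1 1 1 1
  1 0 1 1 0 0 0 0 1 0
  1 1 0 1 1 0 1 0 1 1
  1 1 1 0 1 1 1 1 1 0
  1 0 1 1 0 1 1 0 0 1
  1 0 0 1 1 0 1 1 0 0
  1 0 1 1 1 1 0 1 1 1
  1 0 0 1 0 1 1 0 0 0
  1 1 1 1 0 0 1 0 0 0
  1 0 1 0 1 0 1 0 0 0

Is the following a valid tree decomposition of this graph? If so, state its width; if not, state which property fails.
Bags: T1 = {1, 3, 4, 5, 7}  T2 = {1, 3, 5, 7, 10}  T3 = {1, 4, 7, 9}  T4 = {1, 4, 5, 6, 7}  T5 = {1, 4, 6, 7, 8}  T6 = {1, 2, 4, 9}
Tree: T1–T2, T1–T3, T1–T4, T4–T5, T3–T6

No — edge (3,9) lies in no bag.

A tree decomposition must satisfy three properties: every vertex lies in some bag; for every edge, both endpoints lie together in some bag; and for every vertex, the bags containing it form a connected subtree. Here edge (3,9) lies in no bag, so the decomposition is invalid.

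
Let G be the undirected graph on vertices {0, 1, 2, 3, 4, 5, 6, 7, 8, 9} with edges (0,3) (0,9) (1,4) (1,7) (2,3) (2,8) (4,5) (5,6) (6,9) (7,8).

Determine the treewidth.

2

A width-2 tree decomposition is:
Bags: B1 = {2, 3, 8}  B2 = {0, 3, 8}  B3 = {0, 8, 9}  B4 = {6, 8, 9}  B5 = {5, 6, 8}  B6 = {4, 5, 8}  B7 = {1, 4, 8}  B8 = {1, 7, 8}
Tree: B1–B2, B2–B3, B3–B4, B4–B5, B5–B6, B6–B7, B7–B8
The largest bag has 3 vertices, giving width 2; this decomposition certifies tw(G) ≤ 2. Since 8–2–3–0–9–6–5–4–1–7–8 is a cycle in G, G is not acyclic. Forests are exactly the graphs of treewidth ≤ 1, so tw(G) ≥ 2. Combining the bounds, tw(G) = 2.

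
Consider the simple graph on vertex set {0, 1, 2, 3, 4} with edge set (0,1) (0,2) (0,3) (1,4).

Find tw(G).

1

A width-1 tree decomposition is:
Bags: B1 = {0, 1}  B2 = {0, 2}  B3 = {1, 4}  B4 = {0, 3}
Tree: B1–B2, B1–B3, B2–B4
Each bag holds 2 vertices, so the decomposition has width 1, which upper-bounds the treewidth. G has an edge, so its treewidth is at least 1. Therefore the treewidth is 1.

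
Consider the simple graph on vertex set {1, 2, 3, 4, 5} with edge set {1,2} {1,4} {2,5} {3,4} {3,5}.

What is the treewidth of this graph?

A width-2 tree decomposition is:
Bags: B1 = {3, 4, 5}  B2 = {1, 4, 5}  B3 = {1, 2, 5}
Tree: B1–B2, B2–B3
Each bag holds 3 vertices, so the decomposition has width 2, which upper-bounds the treewidth. Since 5–3–4–1–2–5 is a cycle in G, G is not acyclic. Forests are exactly the graphs of treewidth ≤ 1, so tw(G) ≥ 2. Combining the bounds, tw(G) = 2.

2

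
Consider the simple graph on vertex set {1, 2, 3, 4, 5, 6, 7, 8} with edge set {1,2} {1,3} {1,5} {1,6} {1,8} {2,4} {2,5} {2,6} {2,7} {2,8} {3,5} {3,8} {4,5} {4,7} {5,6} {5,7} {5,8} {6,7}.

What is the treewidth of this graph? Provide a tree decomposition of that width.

Treewidth 3.
One optimal decomposition is:
Bags: B1 = {1, 3, 5, 8}  B2 = {1, 2, 5, 8}  B3 = {1, 2, 5, 6}  B4 = {2, 5, 6, 7}  B5 = {2, 4, 5, 7}
Tree: B1–B2, B2–B3, B3–B4, B4–B5

The largest bag has 4 vertices, giving width 3; this decomposition certifies tw(G) ≤ 3. On the other hand G contains the 4-clique {1, 2, 5, 8}. A clique must lie in a single bag of any decomposition, so no decomposition can have width below 3. Therefore the treewidth is 3.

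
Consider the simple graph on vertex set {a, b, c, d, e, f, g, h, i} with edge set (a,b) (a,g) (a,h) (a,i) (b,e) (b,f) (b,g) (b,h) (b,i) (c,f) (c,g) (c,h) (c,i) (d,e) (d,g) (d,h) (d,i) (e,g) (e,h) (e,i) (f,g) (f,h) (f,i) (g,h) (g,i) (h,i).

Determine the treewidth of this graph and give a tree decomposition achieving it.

Treewidth 4.
Bags: B1 = {b, e, g, h, i}  B2 = {b, f, g, h, i}  B3 = {c, f, g, h, i}  B4 = {a, b, g, h, i}  B5 = {d, e, g, h, i}
Tree: B1–B2, B2–B3, B1–B4, B1–B5

Each bag holds 5 vertices, so the decomposition has width 4, which upper-bounds the treewidth. On the other hand G contains the 5-clique {d, e, g, h, i}. A clique must lie in a single bag of any decomposition, so no decomposition can have width below 4. Combining the bounds, tw(G) = 4.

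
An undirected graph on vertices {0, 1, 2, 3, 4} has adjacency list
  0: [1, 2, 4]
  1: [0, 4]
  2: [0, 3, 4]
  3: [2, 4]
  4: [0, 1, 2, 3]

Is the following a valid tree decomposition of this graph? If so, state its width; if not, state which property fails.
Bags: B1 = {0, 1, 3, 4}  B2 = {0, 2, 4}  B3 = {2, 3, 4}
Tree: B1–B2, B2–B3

No — bags containing vertex 3 are not connected in the tree.

A tree decomposition must satisfy three properties: every vertex lies in some bag; for every edge, both endpoints lie together in some bag; and for every vertex, the bags containing it form a connected subtree. Here bags containing vertex 3 are not connected in the tree, so the decomposition is invalid.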